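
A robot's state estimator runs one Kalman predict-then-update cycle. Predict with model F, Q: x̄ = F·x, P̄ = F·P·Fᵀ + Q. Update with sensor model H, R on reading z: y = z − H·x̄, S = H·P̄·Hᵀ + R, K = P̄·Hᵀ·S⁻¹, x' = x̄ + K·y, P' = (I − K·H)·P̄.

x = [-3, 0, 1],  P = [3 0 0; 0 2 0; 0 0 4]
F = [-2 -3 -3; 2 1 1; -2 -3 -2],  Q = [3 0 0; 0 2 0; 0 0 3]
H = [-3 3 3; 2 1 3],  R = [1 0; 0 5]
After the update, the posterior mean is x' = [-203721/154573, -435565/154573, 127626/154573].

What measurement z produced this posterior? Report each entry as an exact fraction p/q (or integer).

z = [-2, -3]

x̄ = F·x = [3, -5, 4]
P̄ = F·P·Fᵀ + Q = [69 -30 54; -30 20 -26; 54 -26 49]
S = H·P̄·Hᵀ + R = [343 -477; -477 1114]
K = P̄·Hᵀ·S⁻¹ = [-21600/154573 28215/154573; 23922/154573 -6130/154573; 5631/154573 34186/154573]
x' − x̄ = [-667440/154573, 337300/154573, -490666/154573] = K·y
y = (KᵀK)⁻¹·Kᵀ·(x' − x̄) = [10, -16]
z = y + H·x̄ = [10, -16] + [-12, 13] = [-2, -3]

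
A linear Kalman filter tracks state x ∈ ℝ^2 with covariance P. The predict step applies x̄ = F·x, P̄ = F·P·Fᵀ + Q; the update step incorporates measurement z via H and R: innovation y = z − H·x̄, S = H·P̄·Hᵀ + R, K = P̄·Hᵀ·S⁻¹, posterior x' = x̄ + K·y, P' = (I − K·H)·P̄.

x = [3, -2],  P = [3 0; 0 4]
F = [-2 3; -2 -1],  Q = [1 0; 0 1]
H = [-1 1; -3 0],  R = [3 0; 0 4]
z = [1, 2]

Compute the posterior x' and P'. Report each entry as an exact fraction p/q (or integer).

x̄ = F·x = [-12, -4]
P̄ = F·P·Fᵀ + Q = [49 0; 0 17]
y = z − H·x̄ = [-7, -34]
S = H·P̄·Hᵀ + R = [69 147; 147 445]
K = P̄·Hᵀ·S⁻¹ = [-49/2274 -245/758; 7565/9096 -833/3032]
x' = x̄ + K·y = [-1955/2274, -4373/9096]
P' = (I − K·H)·P̄ = [490/1137 833/2274; 833/2274 26027/9096]

x' = [-1955/2274, -4373/9096]
P' = [490/1137 833/2274; 833/2274 26027/9096]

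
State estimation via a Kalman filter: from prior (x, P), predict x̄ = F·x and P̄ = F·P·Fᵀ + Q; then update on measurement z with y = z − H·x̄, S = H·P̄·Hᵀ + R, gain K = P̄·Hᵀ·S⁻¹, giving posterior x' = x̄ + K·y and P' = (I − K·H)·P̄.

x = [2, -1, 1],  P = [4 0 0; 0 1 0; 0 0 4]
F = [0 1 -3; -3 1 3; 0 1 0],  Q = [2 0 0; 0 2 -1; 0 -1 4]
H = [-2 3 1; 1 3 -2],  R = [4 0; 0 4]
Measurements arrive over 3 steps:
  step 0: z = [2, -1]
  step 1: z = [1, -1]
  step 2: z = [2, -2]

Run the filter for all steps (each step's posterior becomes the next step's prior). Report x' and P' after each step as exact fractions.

step 0: x' = [-486346/172335, -20993/34467, -19437/11489], P' = [808489/172335 49055/34467 45951/11489; 49055/34467 23225/34467 15385/11489; 45951/11489 15385/11489 47839/11489]
step 1: x' = [4542276964/6789177677, 2532037129/6789177677, 7914482982/6789177677], P' = [21373083406/6789177677 6008928810/6789177677 16844740774/6789177677; 6008928810/6789177677 3281333122/6789177677 5506732766/6789177677; 16844740774/6789177677 5506732766/6789177677 18209856502/6789177677]
step 2: x' = [-193390833834307/188728164078523, -14334709026355/188728164078523, 64276300768521/188728164078523], P' = [571948743964210/188728164078523 160707817403414/188728164078523 451575139972730/188728164078523; 160707817403414/188728164078523 89419187605150/188728164078523 148319562796354/188728164078523; 451575139972730/188728164078523 148319562796354/188728164078523 493629259048154/188728164078523]

step 0: x̄ = F·x = [-4, -4, -1]
step 0: P̄ = F·P·Fᵀ + Q = [39 -35 1; -35 75 0; 1 0 5]
step 0: y = z − H·x̄ = [7, 13]
step 0: S = H·P̄·Hᵀ + R = [1256 697; 697 524]
step 0: K = P̄·Hᵀ·S⁻¹ = [-47972/172335 41446/172335; 4430/34467 6605/34467; 523/11489 -893/11489]
step 0: x' = x̄ + K·y = [-486346/172335, -20993/34467, -19437/11489]
step 0: P' = (I − K·H)·P̄ = [808489/172335 49055/34467 45951/11489; 49055/34467 23225/34467 15385/11489; 45951/11489 15385/11489 47839/11489]
step 1: x̄ = F·x = [153940/34467, 479408/172335, -20993/34467]
step 1: P̄ = F·P·Fᵀ + Q = [1106882/34467 -174916/34467 -115240/34467; -174916/34467 1701691/172335 -19942/34467; -115240/34467 -19942/34467 161093/34467]
step 1: y = z − H·x̄ = [378476/172335, -2590189/172335]
step 1: S = H·P̄·Hᵀ + R = [51149164/172335 2677339/172335; 2677339/172335 23014669/172335]
step 1: K = P̄·Hᵀ·S⁻¹ = [-1968659902/6789177677 1427597072/6789177677; 833218628/6789177677 1209865661/6789177677; 260143313/6789177677 -763693483/6789177677]
step 1: x' = x̄ + K·y = [4542276964/6789177677, 2532037129/6789177677, 7914482982/6789177677]
step 1: P' = (I − K·H)·P̄ = [21373083406/6789177677 6008928810/6789177677 16844740774/6789177677; 6008928810/6789177677 3281333122/6789177677 5506732766/6789177677; 16844740774/6789177677 5506732766/6789177677 18209856502/6789177677]
step 2: x̄ = F·x = [-21211411817/6789177677, 12648655183/6789177677, 2532037129/6789177677]
step 2: P̄ = F·P·Fᵀ + Q = [147708000398/6789177677 -27031494860/6789177677 -13238865176/6789177677; -27031494860/6789177677 66887637452/6789177677 -5014432687/6789177677; -13238865176/6789177677 -5014432687/6789177677 30438043830/6789177677]
step 2: y = z − H·x̄ = [-69322470958/6789177677, -25248834828/6789177677]
step 2: S = H·P̄·Hᵀ + R = [1597662296100/6789177677 275640105373/6789177677; 275640105373/6789177677 849545307282/6789177677]
step 2: K = P̄·Hᵀ·S⁻¹ = [-52549723936362/188728164078523 37730479057248/188728164078523; 23790372701244/188728164078523 33081563656539/188728164078523; 8859416872939/188728164078523 -22681172433629/188728164078523]
step 2: x' = x̄ + K·y = [-193390833834307/188728164078523, -14334709026355/188728164078523, 64276300768521/188728164078523]
step 2: P' = (I − K·H)·P̄ = [571948743964210/188728164078523 160707817403414/188728164078523 451575139972730/188728164078523; 160707817403414/188728164078523 89419187605150/188728164078523 148319562796354/188728164078523; 451575139972730/188728164078523 148319562796354/188728164078523 493629259048154/188728164078523]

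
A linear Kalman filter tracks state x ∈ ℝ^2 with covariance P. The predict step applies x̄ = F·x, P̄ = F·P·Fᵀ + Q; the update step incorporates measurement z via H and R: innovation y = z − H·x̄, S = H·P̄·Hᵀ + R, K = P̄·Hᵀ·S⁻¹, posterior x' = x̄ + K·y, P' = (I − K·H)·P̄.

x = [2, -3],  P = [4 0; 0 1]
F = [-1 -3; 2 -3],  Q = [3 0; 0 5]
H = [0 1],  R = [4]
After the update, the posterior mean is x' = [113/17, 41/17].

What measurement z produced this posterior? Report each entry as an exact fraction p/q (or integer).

x̄ = F·x = [7, 13]
P̄ = F·P·Fᵀ + Q = [16 1; 1 30]
S = H·P̄·Hᵀ + R = [34]
K = P̄·Hᵀ·S⁻¹ = [1/34; 15/17]
x' − x̄ = [-6/17, -180/17] = K·y
y = (KᵀK)⁻¹·Kᵀ·(x' − x̄) = [-12]
z = y + H·x̄ = [-12] + [13] = [1]

z = [1]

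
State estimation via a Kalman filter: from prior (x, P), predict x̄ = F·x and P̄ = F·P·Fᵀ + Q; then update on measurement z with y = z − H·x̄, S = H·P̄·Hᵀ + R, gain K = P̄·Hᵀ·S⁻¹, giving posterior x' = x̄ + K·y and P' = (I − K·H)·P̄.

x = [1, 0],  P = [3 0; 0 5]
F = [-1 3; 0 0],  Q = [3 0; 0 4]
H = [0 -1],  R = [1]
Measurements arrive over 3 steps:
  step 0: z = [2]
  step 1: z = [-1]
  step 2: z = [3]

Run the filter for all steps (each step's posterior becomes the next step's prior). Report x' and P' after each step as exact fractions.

step 0: x̄ = F·x = [-1, 0]
step 0: P̄ = F·P·Fᵀ + Q = [51 0; 0 4]
step 0: y = z − H·x̄ = [2]
step 0: S = H·P̄·Hᵀ + R = [5]
step 0: K = P̄·Hᵀ·S⁻¹ = [0; -4/5]
step 0: x' = x̄ + K·y = [-1, -8/5]
step 0: P' = (I − K·H)·P̄ = [51 0; 0 4/5]
step 1: x̄ = F·x = [-19/5, 0]
step 1: P̄ = F·P·Fᵀ + Q = [306/5 0; 0 4]
step 1: y = z − H·x̄ = [-1]
step 1: S = H·P̄·Hᵀ + R = [5]
step 1: K = P̄·Hᵀ·S⁻¹ = [0; -4/5]
step 1: x' = x̄ + K·y = [-19/5, 4/5]
step 1: P' = (I − K·H)·P̄ = [306/5 0; 0 4/5]
step 2: x̄ = F·x = [31/5, 0]
step 2: P̄ = F·P·Fᵀ + Q = [357/5 0; 0 4]
step 2: y = z − H·x̄ = [3]
step 2: S = H·P̄·Hᵀ + R = [5]
step 2: K = P̄·Hᵀ·S⁻¹ = [0; -4/5]
step 2: x' = x̄ + K·y = [31/5, -12/5]
step 2: P' = (I − K·H)·P̄ = [357/5 0; 0 4/5]

step 0: x' = [-1, -8/5], P' = [51 0; 0 4/5]
step 1: x' = [-19/5, 4/5], P' = [306/5 0; 0 4/5]
step 2: x' = [31/5, -12/5], P' = [357/5 0; 0 4/5]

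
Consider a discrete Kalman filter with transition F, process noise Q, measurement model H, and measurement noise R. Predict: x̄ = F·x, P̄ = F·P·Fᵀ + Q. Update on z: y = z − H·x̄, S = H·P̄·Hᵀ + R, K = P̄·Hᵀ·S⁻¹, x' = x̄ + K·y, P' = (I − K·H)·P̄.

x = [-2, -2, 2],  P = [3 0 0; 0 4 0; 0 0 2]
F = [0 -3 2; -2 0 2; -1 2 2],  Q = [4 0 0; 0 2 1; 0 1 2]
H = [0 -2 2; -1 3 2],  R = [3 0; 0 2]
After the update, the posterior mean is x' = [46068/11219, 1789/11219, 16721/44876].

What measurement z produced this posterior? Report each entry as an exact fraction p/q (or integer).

x̄ = F·x = [10, 8, 2]
P̄ = F·P·Fᵀ + Q = [48 8 -16; 8 22 15; -16 15 29]
S = H·P̄·Hᵀ + R = [87 62; 62 560]
K = P̄·Hᵀ·S⁻¹ = [-5852/11219 -474/11219; -3324/11219 2131/11219; 4151/22438 8617/44876]
x' − x̄ = [-66122/11219, -87963/11219, -73031/44876] = K·y
y = (KᵀK)⁻¹·Kᵀ·(x' − x̄) = [13, -21]
z = y + H·x̄ = [13, -21] + [-12, 18] = [1, -3]

z = [1, -3]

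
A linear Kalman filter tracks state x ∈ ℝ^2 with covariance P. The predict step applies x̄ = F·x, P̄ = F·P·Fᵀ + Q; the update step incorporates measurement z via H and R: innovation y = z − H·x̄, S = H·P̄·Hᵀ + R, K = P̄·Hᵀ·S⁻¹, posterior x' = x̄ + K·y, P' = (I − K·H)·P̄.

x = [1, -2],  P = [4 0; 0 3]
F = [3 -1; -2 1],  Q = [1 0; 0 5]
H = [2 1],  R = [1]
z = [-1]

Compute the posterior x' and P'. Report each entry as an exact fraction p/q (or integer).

x̄ = F·x = [5, -4]
P̄ = F·P·Fᵀ + Q = [40 -27; -27 24]
y = z − H·x̄ = [-7]
S = H·P̄·Hᵀ + R = [77]
K = P̄·Hᵀ·S⁻¹ = [53/77; -30/77]
x' = x̄ + K·y = [2/11, -14/11]
P' = (I − K·H)·P̄ = [271/77 -489/77; -489/77 948/77]

x' = [2/11, -14/11]
P' = [271/77 -489/77; -489/77 948/77]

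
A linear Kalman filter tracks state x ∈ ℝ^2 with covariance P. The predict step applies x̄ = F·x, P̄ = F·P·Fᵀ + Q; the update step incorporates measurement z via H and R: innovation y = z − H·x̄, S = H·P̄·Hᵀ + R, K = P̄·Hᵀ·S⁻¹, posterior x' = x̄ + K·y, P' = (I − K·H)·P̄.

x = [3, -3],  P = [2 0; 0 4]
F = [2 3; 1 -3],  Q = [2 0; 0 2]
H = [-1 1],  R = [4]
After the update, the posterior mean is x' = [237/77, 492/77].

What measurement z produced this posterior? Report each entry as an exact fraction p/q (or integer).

x̄ = F·x = [-3, 12]
P̄ = F·P·Fᵀ + Q = [46 -32; -32 40]
S = H·P̄·Hᵀ + R = [154]
K = P̄·Hᵀ·S⁻¹ = [-39/77; 36/77]
x' − x̄ = [468/77, -432/77] = K·y
y = (KᵀK)⁻¹·Kᵀ·(x' − x̄) = [-12]
z = y + H·x̄ = [-12] + [15] = [3]

z = [3]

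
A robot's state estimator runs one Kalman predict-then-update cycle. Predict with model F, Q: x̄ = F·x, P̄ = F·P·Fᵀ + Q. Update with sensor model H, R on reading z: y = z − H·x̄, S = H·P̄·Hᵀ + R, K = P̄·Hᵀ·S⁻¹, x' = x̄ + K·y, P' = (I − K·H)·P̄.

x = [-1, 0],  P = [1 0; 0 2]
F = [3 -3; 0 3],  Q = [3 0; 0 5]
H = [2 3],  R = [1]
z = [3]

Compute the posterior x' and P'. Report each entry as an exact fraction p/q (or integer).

x' = [-141/56, 297/112]
P' = [831/28 -1107/56; -1107/56 1487/112]

x̄ = F·x = [-3, 0]
P̄ = F·P·Fᵀ + Q = [30 -18; -18 23]
y = z − H·x̄ = [9]
S = H·P̄·Hᵀ + R = [112]
K = P̄·Hᵀ·S⁻¹ = [3/56; 33/112]
x' = x̄ + K·y = [-141/56, 297/112]
P' = (I − K·H)·P̄ = [831/28 -1107/56; -1107/56 1487/112]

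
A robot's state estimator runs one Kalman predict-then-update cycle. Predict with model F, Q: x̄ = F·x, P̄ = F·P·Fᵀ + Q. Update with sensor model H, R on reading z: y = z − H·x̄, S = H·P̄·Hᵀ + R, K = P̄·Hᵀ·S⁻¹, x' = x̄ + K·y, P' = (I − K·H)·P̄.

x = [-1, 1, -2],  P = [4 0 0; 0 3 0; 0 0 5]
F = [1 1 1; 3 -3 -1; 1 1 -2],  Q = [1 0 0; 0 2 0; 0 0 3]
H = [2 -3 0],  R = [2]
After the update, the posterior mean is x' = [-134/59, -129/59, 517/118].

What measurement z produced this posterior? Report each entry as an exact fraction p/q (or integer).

x̄ = F·x = [-2, -4, 4]
P̄ = F·P·Fᵀ + Q = [13 -2 -3; -2 70 13; -3 13 30]
S = H·P̄·Hᵀ + R = [708]
K = P̄·Hᵀ·S⁻¹ = [8/177; -107/354; -15/236]
x' − x̄ = [-16/59, 107/59, 45/118] = K·y
y = (KᵀK)⁻¹·Kᵀ·(x' − x̄) = [-6]
z = y + H·x̄ = [-6] + [8] = [2]

z = [2]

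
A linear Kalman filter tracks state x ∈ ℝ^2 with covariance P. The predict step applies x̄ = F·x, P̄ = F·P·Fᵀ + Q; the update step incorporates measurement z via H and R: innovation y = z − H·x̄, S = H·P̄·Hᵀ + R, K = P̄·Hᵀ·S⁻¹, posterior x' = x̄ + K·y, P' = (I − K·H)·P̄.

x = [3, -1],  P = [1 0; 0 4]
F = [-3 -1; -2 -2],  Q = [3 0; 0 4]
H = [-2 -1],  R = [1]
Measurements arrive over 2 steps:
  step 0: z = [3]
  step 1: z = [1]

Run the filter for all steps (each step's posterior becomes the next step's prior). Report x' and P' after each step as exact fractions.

step 0: x' = [-378/145, 304/145], P' = [204/145 -362/145; -362/145 776/145]
step 1: x' = [5344/4769, -13504/4769], P' = [10455/4769 -19280/4769; -19280/4769 39924/4769]

step 0: x̄ = F·x = [-8, -4]
step 0: P̄ = F·P·Fᵀ + Q = [16 14; 14 24]
step 0: y = z − H·x̄ = [-17]
step 0: S = H·P̄·Hᵀ + R = [145]
step 0: K = P̄·Hᵀ·S⁻¹ = [-46/145; -52/145]
step 0: x' = x̄ + K·y = [-378/145, 304/145]
step 0: P' = (I − K·H)·P̄ = [204/145 -362/145; -362/145 776/145]
step 1: x̄ = F·x = [166/29, 148/145]
step 1: P̄ = F·P·Fᵀ + Q = [175/29 -24/29; -24/29 1604/145]
step 1: y = z − H·x̄ = [1953/145]
step 1: S = H·P̄·Hᵀ + R = [4769/145]
step 1: K = P̄·Hᵀ·S⁻¹ = [-1630/4769; -1364/4769]
step 1: x' = x̄ + K·y = [5344/4769, -13504/4769]
step 1: P' = (I − K·H)·P̄ = [10455/4769 -19280/4769; -19280/4769 39924/4769]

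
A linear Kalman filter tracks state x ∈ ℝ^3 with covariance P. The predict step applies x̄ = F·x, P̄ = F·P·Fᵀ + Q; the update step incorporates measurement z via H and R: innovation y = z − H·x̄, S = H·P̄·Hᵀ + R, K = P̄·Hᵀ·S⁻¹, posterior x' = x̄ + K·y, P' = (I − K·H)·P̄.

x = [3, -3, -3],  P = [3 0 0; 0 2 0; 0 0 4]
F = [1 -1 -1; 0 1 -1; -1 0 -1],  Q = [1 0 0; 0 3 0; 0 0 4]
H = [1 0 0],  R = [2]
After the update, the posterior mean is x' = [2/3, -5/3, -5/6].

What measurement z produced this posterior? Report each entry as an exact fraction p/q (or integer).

z = [-1]

x̄ = F·x = [9, 0, 0]
P̄ = F·P·Fᵀ + Q = [10 2 1; 2 9 4; 1 4 11]
S = H·P̄·Hᵀ + R = [12]
K = P̄·Hᵀ·S⁻¹ = [5/6; 1/6; 1/12]
x' − x̄ = [-25/3, -5/3, -5/6] = K·y
y = (KᵀK)⁻¹·Kᵀ·(x' − x̄) = [-10]
z = y + H·x̄ = [-10] + [9] = [-1]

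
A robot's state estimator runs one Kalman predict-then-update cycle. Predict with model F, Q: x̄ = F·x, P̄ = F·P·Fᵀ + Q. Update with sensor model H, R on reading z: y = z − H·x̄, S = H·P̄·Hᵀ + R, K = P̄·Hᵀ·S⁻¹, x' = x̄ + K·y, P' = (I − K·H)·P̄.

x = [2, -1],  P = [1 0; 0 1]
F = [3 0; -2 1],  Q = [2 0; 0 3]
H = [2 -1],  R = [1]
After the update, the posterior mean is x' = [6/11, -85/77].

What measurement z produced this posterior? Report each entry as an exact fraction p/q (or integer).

x̄ = F·x = [6, -5]
P̄ = F·P·Fᵀ + Q = [11 -6; -6 8]
S = H·P̄·Hᵀ + R = [77]
K = P̄·Hᵀ·S⁻¹ = [4/11; -20/77]
x' − x̄ = [-60/11, 300/77] = K·y
y = (KᵀK)⁻¹·Kᵀ·(x' − x̄) = [-15]
z = y + H·x̄ = [-15] + [17] = [2]

z = [2]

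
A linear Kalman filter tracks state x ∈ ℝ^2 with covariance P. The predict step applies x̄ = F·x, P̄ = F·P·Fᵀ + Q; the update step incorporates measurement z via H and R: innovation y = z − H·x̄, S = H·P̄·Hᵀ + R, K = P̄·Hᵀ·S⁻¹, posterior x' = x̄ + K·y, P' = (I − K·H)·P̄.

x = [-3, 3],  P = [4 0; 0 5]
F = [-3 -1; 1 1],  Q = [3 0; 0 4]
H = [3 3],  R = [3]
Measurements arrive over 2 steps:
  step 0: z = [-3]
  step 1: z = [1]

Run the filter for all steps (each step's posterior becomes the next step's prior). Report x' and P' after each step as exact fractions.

step 0: x̄ = F·x = [6, 0]
step 0: P̄ = F·P·Fᵀ + Q = [44 -17; -17 13]
step 0: y = z − H·x̄ = [-21]
step 0: S = H·P̄·Hᵀ + R = [210]
step 0: K = P̄·Hᵀ·S⁻¹ = [27/70; -2/35]
step 0: x' = x̄ + K·y = [-21/10, 6/5]
step 0: P' = (I − K·H)·P̄ = [893/70 -433/35; -433/35 431/35]
step 1: x̄ = F·x = [51/10, -9/10]
step 1: P̄ = F·P·Fᵀ + Q = [559/10 -11/10; -11/10 303/70]
step 1: y = z − H·x̄ = [-58/5]
step 1: S = H·P̄·Hᵀ + R = [18384/35]
step 1: K = P̄·Hᵀ·S⁻¹ = [959/3064; 113/6128]
step 1: x' = x̄ + K·y = [2251/1532, -3413/3064]
step 1: P' = (I − K·H)·P̄ = [6809/1532 -12659/3064; -12659/3064 25431/6128]

step 0: x' = [-21/10, 6/5], P' = [893/70 -433/35; -433/35 431/35]
step 1: x' = [2251/1532, -3413/3064], P' = [6809/1532 -12659/3064; -12659/3064 25431/6128]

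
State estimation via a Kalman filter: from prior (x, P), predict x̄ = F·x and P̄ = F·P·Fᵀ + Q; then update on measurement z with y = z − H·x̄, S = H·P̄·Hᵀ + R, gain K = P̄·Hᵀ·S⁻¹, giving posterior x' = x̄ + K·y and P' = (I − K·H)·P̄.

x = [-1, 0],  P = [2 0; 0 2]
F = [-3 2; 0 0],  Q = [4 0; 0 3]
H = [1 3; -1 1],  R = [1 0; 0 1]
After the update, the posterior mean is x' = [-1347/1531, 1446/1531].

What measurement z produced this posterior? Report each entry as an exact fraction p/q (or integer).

z = [2, 2]

x̄ = F·x = [3, 0]
P̄ = F·P·Fᵀ + Q = [30 0; 0 3]
S = H·P̄·Hᵀ + R = [58 -21; -21 34]
K = P̄·Hᵀ·S⁻¹ = [390/1531 -1110/1531; 369/1531 363/1531]
x' − x̄ = [-5940/1531, 1446/1531] = K·y
y = (KᵀK)⁻¹·Kᵀ·(x' − x̄) = [-1, 5]
z = y + H·x̄ = [-1, 5] + [3, -3] = [2, 2]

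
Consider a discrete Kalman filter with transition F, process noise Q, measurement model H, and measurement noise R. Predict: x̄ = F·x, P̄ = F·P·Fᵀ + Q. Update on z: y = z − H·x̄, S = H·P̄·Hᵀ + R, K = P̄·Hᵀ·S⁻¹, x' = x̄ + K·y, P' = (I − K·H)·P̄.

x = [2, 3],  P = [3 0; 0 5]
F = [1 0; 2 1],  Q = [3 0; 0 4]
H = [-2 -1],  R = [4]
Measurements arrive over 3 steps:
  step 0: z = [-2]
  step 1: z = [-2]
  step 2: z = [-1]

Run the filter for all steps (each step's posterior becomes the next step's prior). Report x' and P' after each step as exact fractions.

step 0: x̄ = F·x = [2, 7]
step 0: P̄ = F·P·Fᵀ + Q = [6 6; 6 21]
step 0: y = z − H·x̄ = [9]
step 0: S = H·P̄·Hᵀ + R = [73]
step 0: K = P̄·Hᵀ·S⁻¹ = [-18/73; -33/73]
step 0: x' = x̄ + K·y = [-16/73, 214/73]
step 0: P' = (I − K·H)·P̄ = [114/73 -156/73; -156/73 444/73]
step 1: x̄ = F·x = [-16/73, 182/73]
step 1: P̄ = F·P·Fᵀ + Q = [333/73 72/73; 72/73 568/73]
step 1: y = z − H·x̄ = [4/73]
step 1: S = H·P̄·Hᵀ + R = [2480/73]
step 1: K = P̄·Hᵀ·S⁻¹ = [-369/1240; -89/310]
step 1: x' = x̄ + K·y = [-73/310, 384/155]
step 1: P' = (I − K·H)·P̄ = [963/620 -297/155; -297/155 772/155]
step 2: x̄ = F·x = [-73/310, 311/155]
step 2: P̄ = F·P·Fᵀ + Q = [2823/620 369/310; 369/310 1167/155]
step 2: y = z − H·x̄ = [83/155]
step 2: S = H·P̄·Hᵀ + R = [5348/155]
step 2: K = P̄·Hᵀ·S⁻¹ = [-57/191; -384/1337]
step 2: x' = x̄ + K·y = [-151/382, 2477/1337]
step 2: P' = (I − K·H)·P̄ = [1131/764 -675/382; -675/382 6261/1337]

step 0: x' = [-16/73, 214/73], P' = [114/73 -156/73; -156/73 444/73]
step 1: x' = [-73/310, 384/155], P' = [963/620 -297/155; -297/155 772/155]
step 2: x' = [-151/382, 2477/1337], P' = [1131/764 -675/382; -675/382 6261/1337]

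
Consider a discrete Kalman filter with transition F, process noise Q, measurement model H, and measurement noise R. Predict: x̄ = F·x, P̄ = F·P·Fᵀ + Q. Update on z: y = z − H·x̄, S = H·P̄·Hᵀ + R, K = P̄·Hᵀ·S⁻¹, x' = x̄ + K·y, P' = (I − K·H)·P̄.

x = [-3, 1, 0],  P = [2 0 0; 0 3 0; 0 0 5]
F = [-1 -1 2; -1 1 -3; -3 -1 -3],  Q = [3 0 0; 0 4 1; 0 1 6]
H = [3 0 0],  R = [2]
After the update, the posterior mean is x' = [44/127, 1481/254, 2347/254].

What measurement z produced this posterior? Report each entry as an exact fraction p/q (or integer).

x̄ = F·x = [2, 4, 8]
P̄ = F·P·Fᵀ + Q = [28 -31 -21; -31 54 49; -21 49 72]
S = H·P̄·Hᵀ + R = [254]
K = P̄·Hᵀ·S⁻¹ = [42/127; -93/254; -63/254]
x' − x̄ = [-210/127, 465/254, 315/254] = K·y
y = (KᵀK)⁻¹·Kᵀ·(x' − x̄) = [-5]
z = y + H·x̄ = [-5] + [6] = [1]

z = [1]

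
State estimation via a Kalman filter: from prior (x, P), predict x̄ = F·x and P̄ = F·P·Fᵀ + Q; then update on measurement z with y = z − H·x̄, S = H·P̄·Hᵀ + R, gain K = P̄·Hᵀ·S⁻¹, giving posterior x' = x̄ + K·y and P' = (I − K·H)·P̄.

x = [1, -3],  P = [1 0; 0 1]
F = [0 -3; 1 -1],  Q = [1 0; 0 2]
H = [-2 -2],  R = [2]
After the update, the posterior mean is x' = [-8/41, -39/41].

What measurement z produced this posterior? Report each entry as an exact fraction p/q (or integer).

z = [3]

x̄ = F·x = [9, 4]
P̄ = F·P·Fᵀ + Q = [10 3; 3 4]
S = H·P̄·Hᵀ + R = [82]
K = P̄·Hᵀ·S⁻¹ = [-13/41; -7/41]
x' − x̄ = [-377/41, -203/41] = K·y
y = (KᵀK)⁻¹·Kᵀ·(x' − x̄) = [29]
z = y + H·x̄ = [29] + [-26] = [3]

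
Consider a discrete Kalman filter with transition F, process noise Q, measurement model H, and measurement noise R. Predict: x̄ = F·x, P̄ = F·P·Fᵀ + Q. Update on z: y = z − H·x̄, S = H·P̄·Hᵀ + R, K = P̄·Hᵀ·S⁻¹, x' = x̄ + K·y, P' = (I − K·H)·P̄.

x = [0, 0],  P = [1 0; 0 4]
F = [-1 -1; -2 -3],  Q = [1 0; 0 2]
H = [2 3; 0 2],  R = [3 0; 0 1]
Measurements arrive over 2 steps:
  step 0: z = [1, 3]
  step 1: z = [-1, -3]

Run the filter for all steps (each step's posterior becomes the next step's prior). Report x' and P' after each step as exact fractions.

step 0: x̄ = F·x = [0, 0]
step 0: P̄ = F·P·Fᵀ + Q = [6 14; 14 42]
step 0: y = z − H·x̄ = [1, 3]
step 0: S = H·P̄·Hᵀ + R = [573 308; 308 169]
step 0: K = P̄·Hᵀ·S⁻¹ = [502/1973 -588/1973; 154/1973 700/1973]
step 0: x' = x̄ + K·y = [-1262/1973, 2254/1973]
step 0: P' = (I − K·H)·P̄ = [1194/1973 -294/1973; -294/1973 350/1973]
step 1: x̄ = F·x = [-992/1973, -4238/1973]
step 1: P̄ = F·P·Fᵀ + Q = [2929/1973 1968/1973; 1968/1973 8344/1973]
step 1: y = z − H·x̄ = [12725/1973, 2557/1973]
step 1: S = H·P̄·Hᵀ + R = [116347/1973 57936/1973; 57936/1973 35349/1973]
step 1: K = P̄·Hᵀ·S⁻¹ = [31718/127753 -37760/127753; 9656/127753 133456/383259]
step 1: x' = x̄ + K·y = [91398/127753, -463450/383259]
step 1: P' = (I − K·H)·P̄ = [75897/127753 -18880/127753; -18880/127753 66728/383259]

step 0: x' = [-1262/1973, 2254/1973], P' = [1194/1973 -294/1973; -294/1973 350/1973]
step 1: x' = [91398/127753, -463450/383259], P' = [75897/127753 -18880/127753; -18880/127753 66728/383259]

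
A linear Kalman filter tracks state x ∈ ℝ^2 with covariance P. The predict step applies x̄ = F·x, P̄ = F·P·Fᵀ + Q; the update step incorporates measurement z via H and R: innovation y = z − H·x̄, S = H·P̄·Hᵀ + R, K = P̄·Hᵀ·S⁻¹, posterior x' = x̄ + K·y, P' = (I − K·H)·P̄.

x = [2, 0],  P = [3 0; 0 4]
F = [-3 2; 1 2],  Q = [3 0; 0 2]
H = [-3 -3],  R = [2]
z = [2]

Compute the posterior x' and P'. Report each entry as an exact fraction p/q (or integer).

x̄ = F·x = [-6, 2]
P̄ = F·P·Fᵀ + Q = [46 7; 7 21]
y = z − H·x̄ = [-10]
S = H·P̄·Hᵀ + R = [731]
K = P̄·Hᵀ·S⁻¹ = [-159/731; -84/731]
x' = x̄ + K·y = [-2796/731, 2302/731]
P' = (I − K·H)·P̄ = [8345/731 -8239/731; -8239/731 8295/731]

x' = [-2796/731, 2302/731]
P' = [8345/731 -8239/731; -8239/731 8295/731]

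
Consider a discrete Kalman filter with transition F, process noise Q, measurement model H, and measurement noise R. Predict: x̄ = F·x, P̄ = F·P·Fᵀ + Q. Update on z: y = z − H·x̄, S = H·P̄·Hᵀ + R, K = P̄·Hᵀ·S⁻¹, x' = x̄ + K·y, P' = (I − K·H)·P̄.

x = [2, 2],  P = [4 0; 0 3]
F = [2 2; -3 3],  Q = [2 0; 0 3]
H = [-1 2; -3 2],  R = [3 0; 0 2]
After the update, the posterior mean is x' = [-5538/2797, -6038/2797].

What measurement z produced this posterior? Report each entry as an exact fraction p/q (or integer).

z = [-3, 2]

x̄ = F·x = [8, 0]
P̄ = F·P·Fᵀ + Q = [30 -6; -6 66]
S = H·P̄·Hᵀ + R = [321 402; 402 608]
K = P̄·Hᵀ·S⁻¹ = [1289/2797 -2643/5594; 1967/2797 -1221/5594]
x' − x̄ = [-27914/2797, -6038/2797] = K·y
y = (KᵀK)⁻¹·Kᵀ·(x' − x̄) = [5, 26]
z = y + H·x̄ = [5, 26] + [-8, -24] = [-3, 2]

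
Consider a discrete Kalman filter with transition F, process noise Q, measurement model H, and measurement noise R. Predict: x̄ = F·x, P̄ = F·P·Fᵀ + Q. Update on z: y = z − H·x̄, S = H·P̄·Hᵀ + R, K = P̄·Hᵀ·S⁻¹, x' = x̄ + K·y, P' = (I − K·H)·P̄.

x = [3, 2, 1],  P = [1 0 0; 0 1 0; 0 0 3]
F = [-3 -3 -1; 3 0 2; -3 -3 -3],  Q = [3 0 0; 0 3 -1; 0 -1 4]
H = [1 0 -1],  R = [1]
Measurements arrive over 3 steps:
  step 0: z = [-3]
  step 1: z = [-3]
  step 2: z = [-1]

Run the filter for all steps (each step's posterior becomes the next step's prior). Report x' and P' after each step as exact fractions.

step 0: x̄ = F·x = [-16, 11, -18]
step 0: P̄ = F·P·Fᵀ + Q = [24 -15 27; -15 24 -28; 27 -28 49]
step 0: y = z − H·x̄ = [-5]
step 0: S = H·P̄·Hᵀ + R = [20]
step 0: K = P̄·Hᵀ·S⁻¹ = [-3/20; 13/20; -11/10]
step 0: x' = x̄ + K·y = [-61/4, 31/4, -25/2]
step 0: P' = (I − K·H)·P̄ = [471/20 -261/20 237/10; -261/20 311/20 -137/10; 237/10 -137/10 124/5]
step 1: x̄ = F·x = [35, -283/4, 60]
step 1: P̄ = F·P·Fᵀ + Q = [1024/5 -1376/5 1557/5; -1376/5 11971/20 -2588/5; 1557/5 -2588/5 2621/5]
step 1: y = z − H·x̄ = [22]
step 1: S = H·P̄·Hᵀ + R = [536/5]
step 1: K = P̄·Hᵀ·S⁻¹ = [-533/536; 303/134; -133/67]
step 1: x' = x̄ + K·y = [3517/268, -5629/268, 1094/67]
step 1: P' = (I − K·H)·P̄ = [52955/536 -4577/134 6686/67; -4577/134 13517/268 -2440/67; 6686/67 -2440/67 6819/67]
step 2: x̄ = F·x = [490/67, 19303/268, -1698/67]
step 2: P̄ = F·P·Fᵀ + Q = [650325/536 -785199/536 961629/536; -785199/536 1338267/536 -1324871/536; 961629/536 -1324871/536 1494893/536]
step 2: y = z − H·x̄ = [-2255/67]
step 2: S = H·P̄·Hᵀ + R = [27812/67]
step 2: K = P̄·Hᵀ·S⁻¹ = [-2289/1636; 67459/27812; -33329/13906]
step 2: x' = x̄ + K·y = [89005/1636, -133629/13906, 769321/13906]
step 2: P' = (I − K·H)·P̄ = [1311033/3272 -183867/3272 1315611/3272; -183867/3272 3037867/55624 -3260657/55624; 1315611/3272 -3260657/55624 22498703/55624]

step 0: x' = [-61/4, 31/4, -25/2], P' = [471/20 -261/20 237/10; -261/20 311/20 -137/10; 237/10 -137/10 124/5]
step 1: x' = [3517/268, -5629/268, 1094/67], P' = [52955/536 -4577/134 6686/67; -4577/134 13517/268 -2440/67; 6686/67 -2440/67 6819/67]
step 2: x' = [89005/1636, -133629/13906, 769321/13906], P' = [1311033/3272 -183867/3272 1315611/3272; -183867/3272 3037867/55624 -3260657/55624; 1315611/3272 -3260657/55624 22498703/55624]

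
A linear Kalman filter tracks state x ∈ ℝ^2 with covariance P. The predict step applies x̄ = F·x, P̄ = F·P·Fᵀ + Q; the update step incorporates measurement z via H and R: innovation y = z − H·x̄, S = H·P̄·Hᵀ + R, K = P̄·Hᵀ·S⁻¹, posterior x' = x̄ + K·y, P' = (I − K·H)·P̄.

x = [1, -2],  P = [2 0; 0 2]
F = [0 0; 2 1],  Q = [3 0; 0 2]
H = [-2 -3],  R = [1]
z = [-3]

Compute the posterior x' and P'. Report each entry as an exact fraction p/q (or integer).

x' = [18/121, 108/121]
P' = [327/121 -216/121; -216/121 156/121]

x̄ = F·x = [0, 0]
P̄ = F·P·Fᵀ + Q = [3 0; 0 12]
y = z − H·x̄ = [-3]
S = H·P̄·Hᵀ + R = [121]
K = P̄·Hᵀ·S⁻¹ = [-6/121; -36/121]
x' = x̄ + K·y = [18/121, 108/121]
P' = (I − K·H)·P̄ = [327/121 -216/121; -216/121 156/121]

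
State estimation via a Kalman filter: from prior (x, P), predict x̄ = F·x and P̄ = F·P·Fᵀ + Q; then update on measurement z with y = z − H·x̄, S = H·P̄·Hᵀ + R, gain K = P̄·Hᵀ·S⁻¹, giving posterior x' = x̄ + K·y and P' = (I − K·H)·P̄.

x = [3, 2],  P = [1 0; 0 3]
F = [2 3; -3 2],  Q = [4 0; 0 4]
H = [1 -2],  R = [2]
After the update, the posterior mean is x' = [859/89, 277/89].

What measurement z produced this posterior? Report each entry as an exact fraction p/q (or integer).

z = [3]

x̄ = F·x = [12, -5]
P̄ = F·P·Fᵀ + Q = [35 12; 12 25]
S = H·P̄·Hᵀ + R = [89]
K = P̄·Hᵀ·S⁻¹ = [11/89; -38/89]
x' − x̄ = [-209/89, 722/89] = K·y
y = (KᵀK)⁻¹·Kᵀ·(x' − x̄) = [-19]
z = y + H·x̄ = [-19] + [22] = [3]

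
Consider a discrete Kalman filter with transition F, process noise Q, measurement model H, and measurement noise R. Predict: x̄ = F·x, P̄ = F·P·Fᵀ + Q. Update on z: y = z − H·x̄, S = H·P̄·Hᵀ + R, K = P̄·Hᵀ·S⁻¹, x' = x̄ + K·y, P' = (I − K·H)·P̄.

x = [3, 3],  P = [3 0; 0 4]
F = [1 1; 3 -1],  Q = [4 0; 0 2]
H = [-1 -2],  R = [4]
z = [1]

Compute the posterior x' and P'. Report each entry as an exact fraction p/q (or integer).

x' = [603/167, -347/167]
P' = [1396/167 -656/167; -656/167 470/167]

x̄ = F·x = [6, 6]
P̄ = F·P·Fᵀ + Q = [11 5; 5 33]
y = z − H·x̄ = [19]
S = H·P̄·Hᵀ + R = [167]
K = P̄·Hᵀ·S⁻¹ = [-21/167; -71/167]
x' = x̄ + K·y = [603/167, -347/167]
P' = (I − K·H)·P̄ = [1396/167 -656/167; -656/167 470/167]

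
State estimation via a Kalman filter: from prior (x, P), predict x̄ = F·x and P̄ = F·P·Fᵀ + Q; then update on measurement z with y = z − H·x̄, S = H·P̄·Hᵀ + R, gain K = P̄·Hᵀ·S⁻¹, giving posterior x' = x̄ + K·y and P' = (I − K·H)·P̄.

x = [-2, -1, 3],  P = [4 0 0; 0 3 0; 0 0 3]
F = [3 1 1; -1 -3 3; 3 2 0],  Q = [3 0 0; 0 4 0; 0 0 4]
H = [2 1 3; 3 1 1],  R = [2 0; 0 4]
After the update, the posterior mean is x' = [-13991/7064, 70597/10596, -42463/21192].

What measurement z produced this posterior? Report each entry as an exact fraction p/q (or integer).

x̄ = F·x = [-4, 14, -8]
P̄ = F·P·Fᵀ + Q = [45 -12 42; -12 62 -30; 42 -30 52]
S = H·P̄·Hᵀ + R = [988 770; 770 643]
K = P̄·Hᵀ·S⁻¹ = [687/7064 495/3532; -7589/10596 4511/5298; 10535/21192 -3869/10596]
x' − x̄ = [14265/7064, -77747/10596, 127073/21192] = K·y
y = (KᵀK)⁻¹·Kᵀ·(x' − x̄) = [15, 4]
z = y + H·x̄ = [15, 4] + [-18, -6] = [-3, -2]

z = [-3, -2]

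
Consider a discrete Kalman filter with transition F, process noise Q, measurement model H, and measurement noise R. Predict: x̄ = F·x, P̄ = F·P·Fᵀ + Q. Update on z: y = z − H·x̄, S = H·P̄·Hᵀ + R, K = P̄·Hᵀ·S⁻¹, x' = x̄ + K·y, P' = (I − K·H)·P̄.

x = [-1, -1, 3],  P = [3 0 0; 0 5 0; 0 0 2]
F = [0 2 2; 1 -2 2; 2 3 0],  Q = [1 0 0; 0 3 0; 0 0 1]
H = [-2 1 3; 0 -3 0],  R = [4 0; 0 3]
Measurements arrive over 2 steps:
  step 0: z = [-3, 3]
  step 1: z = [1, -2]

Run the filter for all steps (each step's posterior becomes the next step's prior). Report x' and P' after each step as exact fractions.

step 0: x' = [41289/5518, -10247/11036, 46763/11036], P' = [65501/2759 -295/2759 44025/2759; -295/2759 1821/5518 -1005/5518; 44025/2759 -1005/5518 61789/5518]
step 1: x' = [-486087481/173582815, 120366544/173582815, -301888079/173582815], P' = [744038599/173582815 18880504/173582815 511784706/173582815; 18880504/173582815 56422644/173582815 -3915844/173582815; 511784706/173582815 -3915844/173582815 429488764/173582815]

step 0: x̄ = F·x = [4, 7, -5]
step 0: P̄ = F·P·Fᵀ + Q = [29 -12 30; -12 34 -24; 30 -24 58]
step 0: y = z − H·x̄ = [13, 24]
step 0: S = H·P̄·Hᵀ + R = [220 42; 42 309]
step 0: K = P̄·Hᵀ·S⁻¹ = [389/5518 295/2759; -7/11036 -1821/5518; 4131/11036 1005/5518]
step 0: x' = x̄ + K·y = [41289/5518, -10247/11036, 46763/11036]
step 0: P' = (I − K·H)·P̄ = [65501/2759 -295/2759 44025/2759; -295/2759 1821/5518 -1005/5518; 44025/2759 -1005/5518 61789/5518]
step 1: x̄ = F·x = [18258/2759, 98299/5518, 134415/11036]
step 1: P̄ = F·P·Fᵀ + Q = [125959/2759 207396/2759 177368/2759; 207396/2759 382298/2759 298919/2759; 177368/2759 298919/2759 538835/5518]
step 1: y = z − H·x̄ = [-442743/11036, 283861/5518]
step 1: S = H·P̄·Hᵀ + R = [4314883/5518 -2592789/2759; -2592789/2759 3448959/2759]
step 1: K = P̄·Hᵀ·S⁻¹ = [16539356/173582815 -18880504/173582815; 1728526/173582815 -56422644/173582815; 65245259/173582815 3915844/173582815]
step 1: x' = x̄ + K·y = [-486087481/173582815, 120366544/173582815, -301888079/173582815]
step 1: P' = (I − K·H)·P̄ = [744038599/173582815 18880504/173582815 511784706/173582815; 18880504/173582815 56422644/173582815 -3915844/173582815; 511784706/173582815 -3915844/173582815 429488764/173582815]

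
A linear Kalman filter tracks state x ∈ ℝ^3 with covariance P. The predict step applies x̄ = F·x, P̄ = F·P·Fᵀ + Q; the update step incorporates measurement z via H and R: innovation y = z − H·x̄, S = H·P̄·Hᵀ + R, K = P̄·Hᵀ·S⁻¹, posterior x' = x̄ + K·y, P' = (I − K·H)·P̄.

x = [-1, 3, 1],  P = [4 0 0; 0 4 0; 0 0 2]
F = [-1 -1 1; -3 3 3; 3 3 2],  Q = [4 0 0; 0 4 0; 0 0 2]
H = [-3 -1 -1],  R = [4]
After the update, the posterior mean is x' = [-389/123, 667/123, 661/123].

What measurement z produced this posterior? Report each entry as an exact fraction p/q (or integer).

x̄ = F·x = [-1, 15, 8]
P̄ = F·P·Fᵀ + Q = [14 6 -20; 6 94 12; -20 12 82]
S = H·P̄·Hᵀ + R = [246]
K = P̄·Hᵀ·S⁻¹ = [-14/123; -62/123; -17/123]
x' − x̄ = [-266/123, -1178/123, -323/123] = K·y
y = (KᵀK)⁻¹·Kᵀ·(x' − x̄) = [19]
z = y + H·x̄ = [19] + [-20] = [-1]

z = [-1]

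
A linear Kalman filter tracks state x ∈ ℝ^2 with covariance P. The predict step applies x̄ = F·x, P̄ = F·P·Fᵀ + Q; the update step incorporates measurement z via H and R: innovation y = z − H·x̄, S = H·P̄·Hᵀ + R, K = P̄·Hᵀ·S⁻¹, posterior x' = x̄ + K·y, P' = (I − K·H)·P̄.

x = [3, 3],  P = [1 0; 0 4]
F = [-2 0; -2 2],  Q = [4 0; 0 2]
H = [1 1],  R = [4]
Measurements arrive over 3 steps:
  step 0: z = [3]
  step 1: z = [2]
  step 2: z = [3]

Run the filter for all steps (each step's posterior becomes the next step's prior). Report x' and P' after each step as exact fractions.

step 0: x̄ = F·x = [-6, 0]
step 0: P̄ = F·P·Fᵀ + Q = [8 4; 4 22]
step 0: y = z − H·x̄ = [9]
step 0: S = H·P̄·Hᵀ + R = [42]
step 0: K = P̄·Hᵀ·S⁻¹ = [2/7; 13/21]
step 0: x' = x̄ + K·y = [-24/7, 39/7]
step 0: P' = (I − K·H)·P̄ = [32/7 -24/7; -24/7 124/21]
step 1: x̄ = F·x = [48/7, 18]
step 1: P̄ = F·P·Fᵀ + Q = [156/7 32; 32 214/3]
step 1: y = z − H·x̄ = [-160/7]
step 1: S = H·P̄·Hᵀ + R = [3394/21]
step 1: K = P̄·Hᵀ·S⁻¹ = [570/1697; 1085/1697]
step 1: x' = x̄ + K·y = [-1392/1697, 5746/1697]
step 1: P' = (I − K·H)·P̄ = [6876/1697 -4596/1697; -4596/1697 8936/1697]
step 2: x̄ = F·x = [2784/1697, 14276/1697]
step 2: P̄ = F·P·Fᵀ + Q = [34292/1697 45888/1697; 45888/1697 103410/1697]
step 2: y = z − H·x̄ = [-11969/1697]
step 2: S = H·P̄·Hᵀ + R = [236266/1697]
step 2: K = P̄·Hᵀ·S⁻¹ = [40090/118133; 74649/118133]
step 2: x' = x̄ + K·y = [-88954/118133, 467291/118133]
step 2: P' = (I − K·H)·P̄ = [492988/118133 -332628/118133; -332628/118133 631224/118133]

step 0: x' = [-24/7, 39/7], P' = [32/7 -24/7; -24/7 124/21]
step 1: x' = [-1392/1697, 5746/1697], P' = [6876/1697 -4596/1697; -4596/1697 8936/1697]
step 2: x' = [-88954/118133, 467291/118133], P' = [492988/118133 -332628/118133; -332628/118133 631224/118133]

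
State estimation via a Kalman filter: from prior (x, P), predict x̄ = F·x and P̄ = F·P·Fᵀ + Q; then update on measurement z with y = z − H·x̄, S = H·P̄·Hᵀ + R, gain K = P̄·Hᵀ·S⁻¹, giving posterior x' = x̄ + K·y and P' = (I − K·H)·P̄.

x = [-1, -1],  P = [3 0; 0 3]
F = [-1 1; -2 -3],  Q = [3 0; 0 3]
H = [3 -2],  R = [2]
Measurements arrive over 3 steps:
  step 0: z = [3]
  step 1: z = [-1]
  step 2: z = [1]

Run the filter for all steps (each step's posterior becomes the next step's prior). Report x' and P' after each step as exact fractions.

step 0: x' = [429/287, 226/287], P' = [1494/287 2208/287; 2208/287 3405/287]
step 1: x' = [-36739/32881, -38943/32881], P' = [85002/32881 126096/32881; 126096/32881 2034453/328810]
step 2: x' = [118475597/201819203, 81004864/201819203], P' = [503352486/201819203 744697062/201819203; 744697062/201819203 1202128884/201819203]

step 0: x̄ = F·x = [0, 5]
step 0: P̄ = F·P·Fᵀ + Q = [9 -3; -3 42]
step 0: y = z − H·x̄ = [13]
step 0: S = H·P̄·Hᵀ + R = [287]
step 0: K = P̄·Hᵀ·S⁻¹ = [33/287; -93/287]
step 0: x' = x̄ + K·y = [429/287, 226/287]
step 0: P' = (I − K·H)·P̄ = [1494/287 2208/287; 2208/287 3405/287]
step 1: x̄ = F·x = [-29/41, -1536/287]
step 1: P̄ = F·P·Fᵀ + Q = [192/41 -717/41; -717/41 63978/287]
step 1: y = z − H·x̄ = [-2750/287]
step 1: S = H·P̄·Hᵀ + R = [328810/287]
step 1: K = P̄·Hᵀ·S⁻¹ = [1407/32881; -143013/328810]
step 1: x' = x̄ + K·y = [-36739/32881, -38943/32881]
step 1: P' = (I − K·H)·P̄ = [85002/32881 126096/32881; 126096/32881 2034453/328810]
step 2: x̄ = F·x = [-2204/32881, 190307/32881]
step 2: P̄ = F·P·Fᵀ + Q = [1348983/328810 -3142359/328810; -3142359/328810 37828107/328810]
step 2: y = z − H·x̄ = [420107/32881]
step 2: S = H·P̄·Hᵀ + R = [201819203/328810]
step 2: K = P̄·Hᵀ·S⁻¹ = [10331667/201819203; -85083291/201819203]
step 2: x' = x̄ + K·y = [118475597/201819203, 81004864/201819203]
step 2: P' = (I − K·H)·P̄ = [503352486/201819203 744697062/201819203; 744697062/201819203 1202128884/201819203]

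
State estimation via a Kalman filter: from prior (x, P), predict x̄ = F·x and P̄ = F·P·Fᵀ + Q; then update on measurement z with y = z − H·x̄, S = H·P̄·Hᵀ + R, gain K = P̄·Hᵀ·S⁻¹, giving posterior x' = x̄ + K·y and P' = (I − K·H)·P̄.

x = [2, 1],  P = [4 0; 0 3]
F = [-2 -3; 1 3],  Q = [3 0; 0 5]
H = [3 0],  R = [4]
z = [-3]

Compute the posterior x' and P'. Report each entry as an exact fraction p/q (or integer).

x̄ = F·x = [-7, 5]
P̄ = F·P·Fᵀ + Q = [46 -35; -35 36]
y = z − H·x̄ = [18]
S = H·P̄·Hᵀ + R = [418]
K = P̄·Hᵀ·S⁻¹ = [69/209; -105/418]
x' = x̄ + K·y = [-221/209, 100/209]
P' = (I − K·H)·P̄ = [92/209 -70/209; -70/209 4023/418]

x' = [-221/209, 100/209]
P' = [92/209 -70/209; -70/209 4023/418]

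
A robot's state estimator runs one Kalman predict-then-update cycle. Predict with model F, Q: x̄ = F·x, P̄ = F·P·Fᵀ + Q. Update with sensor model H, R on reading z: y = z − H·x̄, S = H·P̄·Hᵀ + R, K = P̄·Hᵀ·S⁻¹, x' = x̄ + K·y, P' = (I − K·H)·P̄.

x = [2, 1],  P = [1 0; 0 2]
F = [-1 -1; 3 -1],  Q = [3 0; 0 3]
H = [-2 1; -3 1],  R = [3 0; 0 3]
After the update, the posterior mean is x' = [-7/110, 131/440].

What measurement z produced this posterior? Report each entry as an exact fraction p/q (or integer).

x̄ = F·x = [-3, 5]
P̄ = F·P·Fᵀ + Q = [6 -1; -1 14]
S = H·P̄·Hᵀ + R = [45 55; 55 77]
K = P̄·Hᵀ·S⁻¹ = [1/10 -7/22; 27/40 -23/88]
x' − x̄ = [323/110, -2069/440] = K·y
y = (KᵀK)⁻¹·Kᵀ·(x' − x̄) = [-12, -13]
z = y + H·x̄ = [-12, -13] + [11, 14] = [-1, 1]

z = [-1, 1]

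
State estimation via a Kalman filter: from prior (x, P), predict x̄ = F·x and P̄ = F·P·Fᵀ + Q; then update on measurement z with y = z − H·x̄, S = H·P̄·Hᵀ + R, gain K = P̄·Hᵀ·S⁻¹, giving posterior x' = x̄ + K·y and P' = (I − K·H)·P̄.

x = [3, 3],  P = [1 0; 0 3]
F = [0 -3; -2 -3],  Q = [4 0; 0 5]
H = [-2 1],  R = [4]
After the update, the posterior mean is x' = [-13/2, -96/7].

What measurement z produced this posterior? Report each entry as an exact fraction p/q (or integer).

z = [-1]

x̄ = F·x = [-9, -15]
P̄ = F·P·Fᵀ + Q = [31 27; 27 36]
S = H·P̄·Hᵀ + R = [56]
K = P̄·Hᵀ·S⁻¹ = [-5/8; -9/28]
x' − x̄ = [5/2, 9/7] = K·y
y = (KᵀK)⁻¹·Kᵀ·(x' − x̄) = [-4]
z = y + H·x̄ = [-4] + [3] = [-1]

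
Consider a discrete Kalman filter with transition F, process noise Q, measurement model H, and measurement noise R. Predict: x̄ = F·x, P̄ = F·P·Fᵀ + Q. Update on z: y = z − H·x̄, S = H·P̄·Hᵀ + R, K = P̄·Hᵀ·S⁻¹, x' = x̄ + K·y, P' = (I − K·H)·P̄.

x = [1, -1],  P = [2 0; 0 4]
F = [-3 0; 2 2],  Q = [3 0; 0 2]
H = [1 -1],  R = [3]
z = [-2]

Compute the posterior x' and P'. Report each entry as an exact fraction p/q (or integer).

x̄ = F·x = [-3, 0]
P̄ = F·P·Fᵀ + Q = [21 -12; -12 26]
y = z − H·x̄ = [1]
S = H·P̄·Hᵀ + R = [74]
K = P̄·Hᵀ·S⁻¹ = [33/74; -19/37]
x' = x̄ + K·y = [-189/74, -19/37]
P' = (I − K·H)·P̄ = [465/74 183/37; 183/37 240/37]

x' = [-189/74, -19/37]
P' = [465/74 183/37; 183/37 240/37]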